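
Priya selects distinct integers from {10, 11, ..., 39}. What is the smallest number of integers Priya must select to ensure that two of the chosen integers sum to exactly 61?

Group the elements by complementary pair {x, 61−x}: {22,39}, {23,38}, {24,37}, …, giving 9 two-element pairs and 12 integers whose partner 61−x falls outside [10,39].
By the pigeonhole principle, treating each of those 21 groups as a pigeonhole, one can pick one integer per group — 21 integers — with no two summing to 61.
The 22nd integer lands in an occupied pair, forcing a sum of 61.

22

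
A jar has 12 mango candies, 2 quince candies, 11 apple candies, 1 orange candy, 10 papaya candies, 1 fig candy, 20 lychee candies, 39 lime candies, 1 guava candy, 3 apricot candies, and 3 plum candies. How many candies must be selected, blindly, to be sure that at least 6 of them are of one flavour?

37

The 11 flavours are the holes; the candies drawn are the pigeons.
To avoid 6 of any one flavour, the worst case takes at most 5 of each flavour, or every candy of a flavour that has fewer than 5.
That gives 5 + 2 + 5 + 1 + 5 + 1 + 5 + 5 + 1 + 3 + 3 = 36 candies with no flavour reaching 6.
The next candy forces some flavour to 6, so 36 + 1 = 37.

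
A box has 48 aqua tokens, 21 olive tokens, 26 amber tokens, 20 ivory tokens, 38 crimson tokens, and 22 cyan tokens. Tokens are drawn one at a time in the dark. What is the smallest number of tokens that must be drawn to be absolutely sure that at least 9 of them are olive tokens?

In the worst case for collecting olive tokens, every non-olive token comes out first.
There are 48 + 26 + 20 + 38 + 22 = 154 non-olive tokens altogether.
After those, each further token must be olive, so 154 + 9 = 163 draws guarantee 9 olive tokens.

163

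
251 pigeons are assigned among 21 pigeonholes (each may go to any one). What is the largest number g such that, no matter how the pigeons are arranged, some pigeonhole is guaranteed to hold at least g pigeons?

Pigeonhole: the 21 pigeonholes are the holes and the 251 pigeons are the pigeons.
If every pigeonhole held at most 11 pigeons, the total would be at most 21 × 11 = 231, which is less than 251.
So some pigeonhole holds at least ⌈251/21⌉ = 12 pigeons.

12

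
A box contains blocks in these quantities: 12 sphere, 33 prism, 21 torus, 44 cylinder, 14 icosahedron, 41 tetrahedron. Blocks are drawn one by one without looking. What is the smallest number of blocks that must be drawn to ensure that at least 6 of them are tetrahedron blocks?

In the worst case for collecting tetrahedron blocks, every non-tetrahedron block comes out first.
There are 12 + 33 + 21 + 44 + 14 = 124 non-tetrahedron blocks altogether.
After those, each further block must be tetrahedron, so 124 + 6 = 130 draws guarantee 6 tetrahedron blocks.

130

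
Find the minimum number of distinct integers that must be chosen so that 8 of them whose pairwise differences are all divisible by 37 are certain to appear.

260

Integers whose pairwise differences are multiples of 37 are exactly those sharing a remainder mod 37. Pigeonhole: the 37 residue classes mod 37 are the pigeonholes.
With 259 integers one could put 7 in each residue class and have no class reach 8.
The 260th integer pushes some class to 8, so 37·7 + 1 = 260.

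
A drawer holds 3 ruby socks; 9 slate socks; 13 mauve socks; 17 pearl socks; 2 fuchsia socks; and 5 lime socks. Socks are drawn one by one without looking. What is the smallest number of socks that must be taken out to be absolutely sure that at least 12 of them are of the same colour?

Pigeonhole: put each drawn sock into a box by colour. The largest draw with every box below 12 takes min(count, 11) from each colour; colours with fewer than 11 contribute all they have.
Σ min(cᵢ, 11) = 3 + 9 + 11 + 11 + 2 + 5 = 41.
Draw number 41 + 1 = 42 must push one box to 12.

42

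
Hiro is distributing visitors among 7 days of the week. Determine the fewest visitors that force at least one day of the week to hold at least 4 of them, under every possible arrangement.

With 21 visitors one could put exactly 3 in each of the 7 days of the week, and no day of the week would reach 4.
One more visitor must land in a day of the week that already has 3, giving it 4.
So 7 × 3 + 1 = 22 visitors are required.

22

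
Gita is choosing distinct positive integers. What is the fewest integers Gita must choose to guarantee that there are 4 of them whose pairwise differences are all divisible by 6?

Integers whose pairwise differences are multiples of 6 are exactly those sharing a remainder mod 6. By the pigeonhole principle, the 6 residue classes mod 6 are the pigeonholes.
With 18 integers one could put 3 in each residue class and have no class reach 4.
The 19th integer pushes some class to 4, so 6·3 + 1 = 19.

19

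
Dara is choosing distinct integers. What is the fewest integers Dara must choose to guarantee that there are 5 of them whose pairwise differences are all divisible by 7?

Integers whose pairwise differences are multiples of 7 are exactly those sharing a remainder mod 7. By pigeonhole, the 7 residue classes mod 7 are the pigeonholes.
With 28 integers one could put 4 in each residue class and have no class reach 5.
The 29th integer pushes some class to 5, so 7·4 + 1 = 29.

29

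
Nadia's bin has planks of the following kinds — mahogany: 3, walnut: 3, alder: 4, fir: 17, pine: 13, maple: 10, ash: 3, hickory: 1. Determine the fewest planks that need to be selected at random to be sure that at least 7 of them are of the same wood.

33

Pigeonhole: put each drawn plank into a box by wood. The largest draw with every box below 7 takes min(count, 6) from each wood; woods with fewer than 6 contribute all they have.
Σ min(cᵢ, 6) = 3 + 3 + 4 + 6 + 6 + 6 + 3 + 1 = 32.
Draw number 32 + 1 = 33 must push one box to 7.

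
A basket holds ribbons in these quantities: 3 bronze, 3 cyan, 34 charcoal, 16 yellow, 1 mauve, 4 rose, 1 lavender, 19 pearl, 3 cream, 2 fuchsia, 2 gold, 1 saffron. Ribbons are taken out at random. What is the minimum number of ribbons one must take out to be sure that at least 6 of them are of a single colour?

Put each drawn ribbon into a box by colour. The largest draw with every box below 6 takes min(count, 5) from each colour; colours with fewer than 5 contribute all they have.
Σ min(cᵢ, 5) = 3 + 3 + 5 + 5 + 1 + 4 + 1 + 5 + 3 + 2 + 2 + 1 = 35.
Draw number 35 + 1 = 36 must push one box to 6.

36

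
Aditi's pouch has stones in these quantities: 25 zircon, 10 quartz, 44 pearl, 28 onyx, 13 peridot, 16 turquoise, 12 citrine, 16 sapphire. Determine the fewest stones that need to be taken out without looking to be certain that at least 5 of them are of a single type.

Put each drawn stone into a box by type. The largest draw with every box below 5 takes min(count, 4) from each type.
Σ min(cᵢ, 4) = 4 + 4 + 4 + 4 + 4 + 4 + 4 + 4 = 32.
Draw number 32 + 1 = 33 must push one box to 5.

33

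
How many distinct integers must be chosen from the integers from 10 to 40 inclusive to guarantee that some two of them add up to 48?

18

Group the elements by complementary pair {x, 48−x}: {10,38}, {11,37}, {12,36}, …, giving 14 two-element pairs, the single value 24 (it cannot pair with itself since the integers are distinct), and 2 integers whose partner 48−x falls outside [10,40].
Treating each of those 17 groups as a pigeonhole, one can pick one integer per group — 17 integers — with no two summing to 48.
The 18th integer lands in an occupied pair, forcing a sum of 48.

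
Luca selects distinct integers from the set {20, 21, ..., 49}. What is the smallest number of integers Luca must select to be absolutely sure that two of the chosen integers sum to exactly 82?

Two chosen integers sum to 82 exactly when both halves of some pair {x, 82−x} with 33 ≤ x ≤ 82−x ≤ 49 are chosen — 8 such pairs.
The remaining 14 elements (those with no distinct partner in range) can never complete a 82-sum, so the worst case takes all of them and one from each pair: 14 + 8 = 22.
The 23rd integer has to be the second member of some pair, so 22 + 1 = 23.

23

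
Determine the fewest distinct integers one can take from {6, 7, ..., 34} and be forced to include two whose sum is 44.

18

Group the elements by complementary pair {x, 44−x}: {10,34}, {11,33}, {12,32}, …, giving 12 two-element pairs; the single value 22 (it cannot pair with itself since the integers are distinct); and 4 integers whose partner 44−x falls outside [6,34].
Treating each of those 17 groups as a pigeonhole, one can pick one integer per group — 17 integers — with no two summing to 44.
The 18th integer lands in an occupied pair, forcing a sum of 44.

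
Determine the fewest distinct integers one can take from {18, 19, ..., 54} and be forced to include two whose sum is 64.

Two chosen integers sum to 64 exactly when both halves of some pair {x, 64−x} with 18 ≤ x ≤ 64−x ≤ 46 are chosen — 14 such pairs.
The remaining 9 elements (those with no distinct partner in range) can never complete a 64-sum, so the worst case takes all of them and one from each pair: 9 + 14 = 23.
By the pigeonhole principle, the 24th integer has to be the second member of some pair, so 23 + 1 = 24.

24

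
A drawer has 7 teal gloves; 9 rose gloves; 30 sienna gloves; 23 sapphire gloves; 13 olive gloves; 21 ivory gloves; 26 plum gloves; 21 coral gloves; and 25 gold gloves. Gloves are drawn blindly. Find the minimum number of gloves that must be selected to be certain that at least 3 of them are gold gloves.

153

In the worst case for collecting gold gloves, every non-gold glove comes out first.
There are 7 + 9 + 30 + 23 + 13 + 21 + 26 + 21 = 150 non-gold gloves altogether.
After those, each further glove must be gold, so 150 + 3 = 153 draws guarantee 3 gold gloves.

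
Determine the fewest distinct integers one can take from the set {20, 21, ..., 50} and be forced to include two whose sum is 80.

22

Two chosen integers sum to 80 exactly when both halves of some pair {x, 80−x} with 30 ≤ x ≤ 80−x ≤ 50 are chosen — 10 such pairs.
The remaining 11 elements (those with no distinct partner in range) can never complete a 80-sum, so the worst case takes all of them and one from each pair: 11 + 10 = 21.
By the pigeonhole principle, the 22nd integer has to be the second member of some pair, so 21 + 1 = 22.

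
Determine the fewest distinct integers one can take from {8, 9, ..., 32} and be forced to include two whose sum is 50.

Two chosen integers sum to 50 exactly when both halves of some pair {x, 50−x} with 18 ≤ x ≤ 50−x ≤ 32 are chosen — 7 such pairs.
The remaining 11 elements (those with no distinct partner in range) can never complete a 50-sum, so the worst case takes all of them and one from each pair: 11 + 7 = 18.
The 19th integer has to be the second member of some pair, so 18 + 1 = 19.

19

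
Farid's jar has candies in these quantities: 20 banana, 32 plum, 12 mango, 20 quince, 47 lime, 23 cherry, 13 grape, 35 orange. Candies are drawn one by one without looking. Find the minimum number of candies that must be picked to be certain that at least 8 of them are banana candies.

190

In the worst case for collecting banana candies, every non-banana candy comes out first.
There are 32 + 12 + 20 + 47 + 23 + 13 + 35 = 182 non-banana candies altogether.
After those, each further candy must be banana, so 182 + 8 = 190 draws guarantee 8 banana candies.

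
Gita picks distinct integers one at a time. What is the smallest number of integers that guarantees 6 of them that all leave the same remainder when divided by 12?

By pigeonhole, the 12 residue classes mod 12 are the pigeonholes.
With 60 integers one could put 5 in each residue class and have no class reach 6.
The 61st integer pushes some class to 6, so 12·5 + 1 = 61.

61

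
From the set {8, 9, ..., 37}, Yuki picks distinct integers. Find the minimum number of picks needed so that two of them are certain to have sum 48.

18

Group the elements by complementary pair {x, 48−x}: {11,37}, {12,36}, {13,35}, …, giving 13 two-element pairs, the single value 24 (it cannot pair with itself since the integers are distinct), and 3 integers whose partner 48−x falls outside [8,37].
By pigeonhole, treating each of those 17 groups as a pigeonhole, one can pick one integer per group — 17 integers — with no two summing to 48.
The 18th integer lands in an occupied pair, forcing a sum of 48.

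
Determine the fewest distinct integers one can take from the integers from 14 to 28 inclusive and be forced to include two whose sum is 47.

Two chosen integers sum to 47 exactly when both halves of some pair {x, 47−x} with 19 ≤ x ≤ 47−x ≤ 28 are chosen — 5 such pairs.
The remaining 5 elements (those with no distinct partner in range) can never complete a 47-sum, so the worst case takes all of them and one from each pair: 5 + 5 = 10.
Pigeonhole: the 11th integer has to be the second member of some pair, so 10 + 1 = 11.

11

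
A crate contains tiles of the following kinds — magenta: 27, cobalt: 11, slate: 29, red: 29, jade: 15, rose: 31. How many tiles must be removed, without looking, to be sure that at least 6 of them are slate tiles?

In the worst case for collecting slate tiles, every non-slate tile comes out first.
There are 27 + 11 + 29 + 15 + 31 = 113 non-slate tiles altogether.
After those, each further tile must be slate, so 113 + 6 = 119 draws guarantee 6 slate tiles.

119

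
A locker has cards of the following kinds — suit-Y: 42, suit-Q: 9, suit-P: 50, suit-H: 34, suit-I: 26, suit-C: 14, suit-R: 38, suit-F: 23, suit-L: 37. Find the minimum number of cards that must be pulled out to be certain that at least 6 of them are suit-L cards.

242

In the worst case for collecting suit-L cards, every non-suit-L card comes out first.
There are 42 + 9 + 50 + 34 + 26 + 14 + 38 + 23 = 236 non-suit-L cards altogether.
After those, each further card must be suit-L, so 236 + 6 = 242 draws guarantee 6 suit-L cards.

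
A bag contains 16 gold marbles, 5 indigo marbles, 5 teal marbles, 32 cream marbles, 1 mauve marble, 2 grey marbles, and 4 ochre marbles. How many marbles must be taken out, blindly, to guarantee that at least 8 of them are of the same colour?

By the pigeonhole principle, put each drawn marble into a box by colour. The largest draw with every box below 8 takes min(count, 7) from each colour; colours with fewer than 7 contribute all they have.
Σ min(cᵢ, 7) = 7 + 5 + 5 + 7 + 1 + 2 + 4 = 31.
Draw number 31 + 1 = 32 must push one box to 8.

32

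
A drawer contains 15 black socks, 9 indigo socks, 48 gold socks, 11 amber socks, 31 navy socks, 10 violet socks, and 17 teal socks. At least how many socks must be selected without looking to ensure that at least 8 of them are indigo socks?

In the worst case for collecting indigo socks, every non-indigo sock comes out first.
There are 15 + 48 + 11 + 31 + 10 + 17 = 132 non-indigo socks altogether.
After those, each further sock must be indigo, so 132 + 8 = 140 draws guarantee 8 indigo socks.

140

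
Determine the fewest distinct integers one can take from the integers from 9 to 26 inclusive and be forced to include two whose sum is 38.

Two chosen integers sum to 38 exactly when both halves of some pair {x, 38−x} with 12 ≤ x ≤ 38−x ≤ 26 are chosen — 7 such pairs.
The remaining 4 elements (those with no distinct partner in range) can never complete a 38-sum, so the worst case takes all of them and one from each pair: 4 + 7 = 11.
By the pigeonhole principle, the 12th integer has to be the second member of some pair, so 11 + 1 = 12.

12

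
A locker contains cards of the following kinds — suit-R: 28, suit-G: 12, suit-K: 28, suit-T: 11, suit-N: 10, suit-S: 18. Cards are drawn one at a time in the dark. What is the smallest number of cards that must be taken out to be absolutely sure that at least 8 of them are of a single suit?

An adversary could hand out at most 7 cards per suit: 7 + 7 + 7 + 7 + 7 + 7 = 42 cards and still no suit has 8.
Pigeonhole: one more card lands in a suit already at 7, so 43 draws are enough and 42 are not.

43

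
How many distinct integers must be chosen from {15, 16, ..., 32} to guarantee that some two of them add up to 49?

Group the elements by complementary pair {x, 49−x}: {17,32}, {18,31}, {19,30}, …, giving 8 two-element pairs and 2 integers whose partner 49−x falls outside [15,32].
Treating each of those 10 groups as a pigeonhole, one can pick one integer per group — 10 integers — with no two summing to 49.
The 11th integer lands in an occupied pair, forcing a sum of 49.

11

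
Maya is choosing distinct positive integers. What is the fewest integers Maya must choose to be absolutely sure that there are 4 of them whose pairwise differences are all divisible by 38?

115

Integers whose pairwise differences are multiples of 38 are exactly those sharing a remainder mod 38. Pigeonhole: the 38 residue classes mod 38 are the pigeonholes.
With 114 integers one could put 3 in each residue class and have no class reach 4.
The 115th integer pushes some class to 4, so 38·3 + 1 = 115.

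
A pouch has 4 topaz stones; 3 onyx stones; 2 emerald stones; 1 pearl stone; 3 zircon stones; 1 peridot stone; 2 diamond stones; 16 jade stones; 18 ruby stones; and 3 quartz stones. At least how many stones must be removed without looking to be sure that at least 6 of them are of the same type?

30

Put each drawn stone into a box by type. The largest draw with every box below 6 takes min(count, 5) from each type; types with fewer than 5 contribute all they have.
Σ min(cᵢ, 5) = 4 + 3 + 2 + 1 + 3 + 1 + 2 + 5 + 5 + 3 = 29.
Draw number 29 + 1 = 30 must push one box to 6.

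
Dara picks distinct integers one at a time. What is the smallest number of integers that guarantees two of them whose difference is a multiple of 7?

8

Integers whose pairwise differences are multiples of 7 are exactly those sharing a remainder mod 7. By the pigeonhole principle, the 7 residue classes mod 7 are the pigeonholes.
With 7 integers one could put 1 in each residue class and have no class reach 2.
The 8th integer pushes some class to 2, so 7·1 + 1 = 8.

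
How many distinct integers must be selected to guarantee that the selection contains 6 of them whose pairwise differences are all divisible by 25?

Integers whose pairwise differences are multiples of 25 are exactly those sharing a remainder mod 25. The 25 residue classes mod 25 are the pigeonholes.
With 125 integers one could put 5 in each residue class and have no class reach 6.
The 126th integer pushes some class to 6, so 25·5 + 1 = 126.

126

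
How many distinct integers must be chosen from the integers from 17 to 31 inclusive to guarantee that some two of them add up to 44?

11

Group the elements by complementary pair {x, 44−x}: {17,27}, {18,26}, {19,25}, …, giving 5 two-element pairs; the single value 22 (it cannot pair with itself since the integers are distinct); and 4 integers whose partner 44−x falls outside [17,31].
Treating each of those 10 groups as a pigeonhole, one can pick one integer per group — 10 integers — with no two summing to 44.
The 11th integer lands in an occupied pair, forcing a sum of 44.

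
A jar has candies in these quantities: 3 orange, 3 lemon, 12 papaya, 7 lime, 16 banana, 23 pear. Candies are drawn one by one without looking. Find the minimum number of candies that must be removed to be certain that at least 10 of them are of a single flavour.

41

An adversary could hand out at most 9 candies per flavour (orange, lemon, lime run out sooner): 3 + 3 + 9 + 7 + 9 + 9 = 40 candies and still no flavour has 10.
By pigeonhole, one more candy lands in a flavour already at 9, so 41 draws are enough and 40 are not.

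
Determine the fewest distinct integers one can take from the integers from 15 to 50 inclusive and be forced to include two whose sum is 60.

Group the elements by complementary pair {x, 60−x}: {15,45}, {16,44}, {17,43}, …, giving 15 two-element pairs, the single value 30 (it cannot pair with itself since the integers are distinct), and 5 integers whose partner 60−x falls outside [15,50].
By pigeonhole, treating each of those 21 groups as a pigeonhole, one can pick one integer per group — 21 integers — with no two summing to 60.
The 22nd integer lands in an occupied pair, forcing a sum of 60.

22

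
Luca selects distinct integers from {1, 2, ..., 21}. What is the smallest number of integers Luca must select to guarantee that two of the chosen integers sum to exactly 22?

A set avoiding the sum 22 can contain at most one of each pair {x, 22−x}, plus the 1 element equal to its own complement.
The integers 11, …, 21 (11 of them) are such a set: any two sum to at least 11+12 = 23 > 22.
By the pigeonhole principle, any 12th integer completes one of the 10 pairs, so 12 choices force a sum of 22.

12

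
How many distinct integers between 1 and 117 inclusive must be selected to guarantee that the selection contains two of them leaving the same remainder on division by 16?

17

The 16 residue classes mod 16 are the pigeonholes.
With 16 integers one could put 1 in each residue class and have no class reach 2.
The 17th integer pushes some class to 2, so 16·1 + 1 = 17.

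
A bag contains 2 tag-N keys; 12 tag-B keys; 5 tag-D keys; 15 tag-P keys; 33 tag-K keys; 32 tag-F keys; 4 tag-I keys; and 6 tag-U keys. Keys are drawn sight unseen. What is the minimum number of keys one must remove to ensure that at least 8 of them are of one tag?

The 8 tags are the holes; the keys drawn are the pigeons.
To avoid 8 of any one tag, the worst case takes at most 7 of each tag, or every key of a tag that has fewer than 7.
That gives 2 + 7 + 5 + 7 + 7 + 7 + 4 + 6 = 45 keys with no tag reaching 8.
The next key forces some tag to 8, so 45 + 1 = 46.

46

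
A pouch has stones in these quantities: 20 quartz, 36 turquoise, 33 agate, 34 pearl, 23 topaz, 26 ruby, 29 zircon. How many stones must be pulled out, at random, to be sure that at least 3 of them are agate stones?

In the worst case for collecting agate stones, every non-agate stone comes out first.
There are 20 + 36 + 34 + 23 + 26 + 29 = 168 non-agate stones altogether.
After those, each further stone must be agate, so 168 + 3 = 171 draws guarantee 3 agate stones.

171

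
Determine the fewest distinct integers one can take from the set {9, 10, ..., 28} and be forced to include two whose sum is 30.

Two chosen integers sum to 30 exactly when both halves of some pair {x, 30−x} with 9 ≤ x ≤ 30−x ≤ 21 are chosen — 6 such pairs.
The remaining 8 elements (those with no distinct partner in range) can never complete a 30-sum, so the worst case takes all of them and one from each pair: 8 + 6 = 14.
By the pigeonhole principle, the 15th integer has to be the second member of some pair, so 14 + 1 = 15.

15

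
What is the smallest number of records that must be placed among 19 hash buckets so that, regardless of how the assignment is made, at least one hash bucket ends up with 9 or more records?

With 152 records one could put exactly 8 in each of the 19 hash buckets, and no hash bucket would reach 9.
Pigeonhole: one more record must land in a hash bucket that already has 8, giving it 9.
So 19 × 8 + 1 = 153 records are required.

153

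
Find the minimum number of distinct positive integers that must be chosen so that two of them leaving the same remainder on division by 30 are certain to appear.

31

The 30 residue classes mod 30 are the pigeonholes.
With 30 integers one could put 1 in each residue class and have no class reach 2.
The 31st integer pushes some class to 2, so 30·1 + 1 = 31.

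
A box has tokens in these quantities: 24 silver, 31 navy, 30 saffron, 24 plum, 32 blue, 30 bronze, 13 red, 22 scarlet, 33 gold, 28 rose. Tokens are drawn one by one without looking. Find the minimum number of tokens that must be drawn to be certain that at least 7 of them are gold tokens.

In the worst case for collecting gold tokens, every non-gold token comes out first.
There are 24 + 31 + 30 + 24 + 32 + 30 + 13 + 22 + 28 = 234 non-gold tokens altogether.
After those, each further token must be gold, so 234 + 7 = 241 draws guarantee 7 gold tokens.

241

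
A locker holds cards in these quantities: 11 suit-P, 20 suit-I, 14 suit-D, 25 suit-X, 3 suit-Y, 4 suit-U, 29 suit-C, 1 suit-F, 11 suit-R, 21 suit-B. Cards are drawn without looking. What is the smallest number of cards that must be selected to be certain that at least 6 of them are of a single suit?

The 10 suits are the holes; the cards drawn are the pigeons.
To avoid 6 of any one suit, the worst case takes at most 5 of each suit, or every card of a suit that has fewer than 5.
That gives 5 + 5 + 5 + 5 + 3 + 4 + 5 + 1 + 5 + 5 = 43 cards with no suit reaching 6.
The next card forces some suit to 6, so 43 + 1 = 44.

44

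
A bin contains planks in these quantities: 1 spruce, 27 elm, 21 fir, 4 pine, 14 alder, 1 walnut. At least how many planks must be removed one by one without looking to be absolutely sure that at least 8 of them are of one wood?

An adversary could hand out at most 7 planks per wood (spruce, pine, walnut run out sooner): 1 + 7 + 7 + 4 + 7 + 1 = 27 planks and still no wood has 8.
Pigeonhole: one more plank lands in a wood already at 7, so 28 draws are enough and 27 are not.

28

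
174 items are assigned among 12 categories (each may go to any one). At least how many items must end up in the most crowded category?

15

The 12 categories are the holes and the 174 items are the pigeons.
If every category held at most 14 items, the total would be at most 12 × 14 = 168, which is less than 174.
So some category holds at least ⌈174/12⌉ = 15 items.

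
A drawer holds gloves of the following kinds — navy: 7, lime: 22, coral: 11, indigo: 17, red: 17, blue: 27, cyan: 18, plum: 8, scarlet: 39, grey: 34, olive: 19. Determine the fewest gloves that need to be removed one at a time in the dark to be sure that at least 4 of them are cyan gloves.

205

In the worst case for collecting cyan gloves, every non-cyan glove comes out first.
There are 7 + 22 + 11 + 17 + 17 + 27 + 8 + 39 + 34 + 19 = 201 non-cyan gloves altogether.
After those, each further glove must be cyan, so 201 + 4 = 205 draws guarantee 4 cyan gloves.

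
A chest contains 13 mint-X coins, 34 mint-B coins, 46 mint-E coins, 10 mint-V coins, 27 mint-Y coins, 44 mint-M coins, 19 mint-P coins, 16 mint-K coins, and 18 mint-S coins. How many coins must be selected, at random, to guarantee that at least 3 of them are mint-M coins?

In the worst case for collecting mint-M coins, every non-mint-M coin comes out first.
There are 13 + 34 + 46 + 10 + 27 + 19 + 16 + 18 = 183 non-mint-M coins altogether.
After those, each further coin must be mint-M, so 183 + 3 = 186 draws guarantee 3 mint-M coins.

186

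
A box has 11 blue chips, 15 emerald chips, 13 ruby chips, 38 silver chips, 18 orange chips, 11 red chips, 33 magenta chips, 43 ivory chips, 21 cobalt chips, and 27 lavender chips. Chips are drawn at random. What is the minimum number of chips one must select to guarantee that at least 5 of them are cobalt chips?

214

In the worst case for collecting cobalt chips, every non-cobalt chip comes out first.
There are 11 + 15 + 13 + 38 + 18 + 11 + 33 + 43 + 27 = 209 non-cobalt chips altogether.
After those, each further chip must be cobalt, so 209 + 5 = 214 draws guarantee 5 cobalt chips.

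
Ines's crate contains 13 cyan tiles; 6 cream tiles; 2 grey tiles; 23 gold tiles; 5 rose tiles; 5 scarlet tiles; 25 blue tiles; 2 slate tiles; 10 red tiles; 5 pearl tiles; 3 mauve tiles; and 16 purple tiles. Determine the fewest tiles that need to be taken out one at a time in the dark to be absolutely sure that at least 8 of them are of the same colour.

By the pigeonhole principle, put each drawn tile into a box by colour. The largest draw with every box below 8 takes min(count, 7) from each colour; colours with fewer than 7 contribute all they have.
Σ min(cᵢ, 7) = 7 + 6 + 2 + 7 + 5 + 5 + 7 + 2 + 7 + 5 + 3 + 7 = 63.
Draw number 63 + 1 = 64 must push one box to 8.

64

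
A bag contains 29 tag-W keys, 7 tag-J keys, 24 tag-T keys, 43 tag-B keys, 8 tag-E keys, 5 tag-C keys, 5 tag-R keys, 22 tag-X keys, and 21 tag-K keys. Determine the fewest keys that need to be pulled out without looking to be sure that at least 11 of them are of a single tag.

The 9 tags are the holes; the keys drawn are the pigeons.
To avoid 11 of any one tag, the worst case takes at most 10 of each tag, or every key of a tag that has fewer than 10.
That gives 10 + 7 + 10 + 10 + 8 + 5 + 5 + 10 + 10 = 75 keys with no tag reaching 11.
The next key forces some tag to 11, so 75 + 1 = 76.

76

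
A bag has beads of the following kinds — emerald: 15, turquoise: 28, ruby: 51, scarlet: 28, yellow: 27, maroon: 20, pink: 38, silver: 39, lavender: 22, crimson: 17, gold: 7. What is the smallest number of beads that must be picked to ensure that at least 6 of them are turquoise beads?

270

In the worst case for collecting turquoise beads, every non-turquoise bead comes out first.
There are 15 + 51 + 28 + 27 + 20 + 38 + 39 + 22 + 17 + 7 = 264 non-turquoise beads altogether.
After those, each further bead must be turquoise, so 264 + 6 = 270 draws guarantee 6 turquoise beads.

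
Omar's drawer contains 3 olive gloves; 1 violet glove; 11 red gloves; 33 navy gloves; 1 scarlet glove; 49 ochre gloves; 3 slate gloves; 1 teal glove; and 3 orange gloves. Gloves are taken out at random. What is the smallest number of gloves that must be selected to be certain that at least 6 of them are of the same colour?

28

An adversary could hand out at most 5 gloves per colour (6 colours run out sooner): 3 + 1 + 5 + 5 + 1 + 5 + 3 + 1 + 3 = 27 gloves and still no colour has 6.
By pigeonhole, one more glove lands in a colour already at 5, so 28 draws are enough and 27 are not.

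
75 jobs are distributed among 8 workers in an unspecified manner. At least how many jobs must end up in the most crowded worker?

10

The 8 workers are the holes and the 75 jobs are the pigeons.
If every worker held at most 9 jobs, the total would be at most 8 × 9 = 72, which is less than 75.
So some worker holds at least ⌈75/8⌉ = 10 jobs.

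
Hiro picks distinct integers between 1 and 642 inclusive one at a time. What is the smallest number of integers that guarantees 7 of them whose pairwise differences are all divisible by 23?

139

Integers whose pairwise differences are multiples of 23 are exactly those sharing a remainder mod 23. By pigeonhole, the 23 residue classes mod 23 are the pigeonholes.
With 138 integers one could put 6 in each residue class and have no class reach 7.
The 139th integer pushes some class to 7, so 23·6 + 1 = 139.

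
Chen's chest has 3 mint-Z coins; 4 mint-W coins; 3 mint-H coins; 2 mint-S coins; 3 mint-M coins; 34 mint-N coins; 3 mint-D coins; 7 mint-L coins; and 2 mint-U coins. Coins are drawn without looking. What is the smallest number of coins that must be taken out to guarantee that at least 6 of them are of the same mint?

31

By the pigeonhole principle, put each drawn coin into a box by mint. The largest draw with every box below 6 takes min(count, 5) from each mint; mints with fewer than 5 contribute all they have.
Σ min(cᵢ, 5) = 3 + 4 + 3 + 2 + 3 + 5 + 3 + 5 + 2 = 30.
Draw number 30 + 1 = 31 must push one box to 6.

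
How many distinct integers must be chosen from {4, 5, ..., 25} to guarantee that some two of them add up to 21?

Two chosen integers sum to 21 exactly when both halves of some pair {x, 21−x} with 4 ≤ x ≤ 21−x ≤ 17 are chosen — 7 such pairs.
The remaining 8 elements (those with no distinct partner in range) can never complete a 21-sum, so the worst case takes all of them and one from each pair: 8 + 7 = 15.
Pigeonhole: the 16th integer has to be the second member of some pair, so 15 + 1 = 16.

16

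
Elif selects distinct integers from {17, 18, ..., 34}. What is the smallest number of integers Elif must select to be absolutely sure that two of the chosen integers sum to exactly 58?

14

A set avoiding the sum 58 can contain at most one of each pair {x, 58−x}, plus the 8 elements whose complement lies outside the range or equal to its own complement.
The integers 17, …, 29 (13 of them) are such a set: any two sum to at least 17+18 = 35 and at most 28+29 = 57 < 58.
Any 14th integer completes one of the 5 pairs, so 14 choices force a sum of 58.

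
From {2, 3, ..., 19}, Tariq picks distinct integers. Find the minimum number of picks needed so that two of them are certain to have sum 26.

13

A set avoiding the sum 26 can contain at most one of each pair {x, 26−x}, plus the 6 elements whose complement lies outside the range or equal to its own complement.
The integers 2, …, 13 (12 of them) are such a set: any two sum to at least 2+3 = 5 and at most 12+13 = 25 < 26.
By pigeonhole, any 13th integer completes one of the 6 pairs, so 13 choices force a sum of 26.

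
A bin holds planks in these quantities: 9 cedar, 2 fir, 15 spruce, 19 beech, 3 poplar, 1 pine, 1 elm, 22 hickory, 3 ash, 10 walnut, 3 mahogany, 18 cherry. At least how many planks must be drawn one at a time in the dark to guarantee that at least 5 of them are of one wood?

Pigeonhole: put each drawn plank into a box by wood. The largest draw with every box below 5 takes min(count, 4) from each wood; woods with fewer than 4 contribute all they have.
Σ min(cᵢ, 4) = 4 + 2 + 4 + 4 + 3 + 1 + 1 + 4 + 3 + 4 + 3 + 4 = 37.
Draw number 37 + 1 = 38 must push one box to 5.

38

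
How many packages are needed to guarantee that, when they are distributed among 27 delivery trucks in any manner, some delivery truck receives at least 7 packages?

163

With 162 packages one could put exactly 6 in each of the 27 delivery trucks, and no delivery truck would reach 7.
Pigeonhole: one more package must land in a delivery truck that already has 6, giving it 7.
So 27 × 6 + 1 = 163 packages are required.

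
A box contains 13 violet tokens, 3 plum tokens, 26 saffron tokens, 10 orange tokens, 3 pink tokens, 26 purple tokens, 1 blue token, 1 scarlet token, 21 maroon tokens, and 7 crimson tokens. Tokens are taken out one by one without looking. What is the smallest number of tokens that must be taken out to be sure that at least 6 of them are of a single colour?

An adversary could hand out at most 5 tokens per colour (4 colours run out sooner): 5 + 3 + 5 + 5 + 3 + 5 + 1 + 1 + 5 + 5 = 38 tokens and still no colour has 6.
Pigeonhole: one more token lands in a colour already at 5, so 39 draws are enough and 38 are not.

39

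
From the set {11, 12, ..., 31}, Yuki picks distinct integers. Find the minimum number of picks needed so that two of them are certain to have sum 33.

Two chosen integers sum to 33 exactly when both halves of some pair {x, 33−x} with 11 ≤ x ≤ 33−x ≤ 22 are chosen — 6 such pairs.
The remaining 9 elements (those with no distinct partner in range) can never complete a 33-sum, so the worst case takes all of them and one from each pair: 9 + 6 = 15.
The 16th integer has to be the second member of some pair, so 15 + 1 = 16.

16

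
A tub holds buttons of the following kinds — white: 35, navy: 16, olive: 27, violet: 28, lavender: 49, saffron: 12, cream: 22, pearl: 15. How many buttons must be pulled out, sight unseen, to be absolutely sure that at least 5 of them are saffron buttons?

197

In the worst case for collecting saffron buttons, every non-saffron button comes out first.
There are 35 + 16 + 27 + 28 + 49 + 22 + 15 = 192 non-saffron buttons altogether.
After those, each further button must be saffron, so 192 + 5 = 197 draws guarantee 5 saffron buttons.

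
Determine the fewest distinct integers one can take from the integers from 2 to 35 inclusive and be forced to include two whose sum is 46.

23

A set avoiding the sum 46 can contain at most one of each pair {x, 46−x}, plus the 10 elements whose complement lies outside the range or equal to its own complement.
The integers 2, …, 23 (22 of them) are such a set: any two sum to at least 2+3 = 5 and at most 22+23 = 45 < 46.
By pigeonhole, any 23rd integer completes one of the 12 pairs, so 23 choices force a sum of 46.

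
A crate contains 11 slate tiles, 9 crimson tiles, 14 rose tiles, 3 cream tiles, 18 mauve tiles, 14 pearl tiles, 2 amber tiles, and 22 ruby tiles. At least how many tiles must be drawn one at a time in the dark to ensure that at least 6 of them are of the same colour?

An adversary could hand out at most 5 tiles per colour (cream, amber run out sooner): 5 + 5 + 5 + 3 + 5 + 5 + 2 + 5 = 35 tiles and still no colour has 6.
One more tile lands in a colour already at 5, so 36 draws are enough and 35 are not.

36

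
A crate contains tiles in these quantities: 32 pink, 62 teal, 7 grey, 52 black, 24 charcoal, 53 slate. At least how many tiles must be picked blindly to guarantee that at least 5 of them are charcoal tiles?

In the worst case for collecting charcoal tiles, every non-charcoal tile comes out first.
There are 32 + 62 + 7 + 52 + 53 = 206 non-charcoal tiles altogether.
After those, each further tile must be charcoal, so 206 + 5 = 211 draws guarantee 5 charcoal tiles.

211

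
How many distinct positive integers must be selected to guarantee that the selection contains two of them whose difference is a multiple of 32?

33

Integers whose pairwise differences are multiples of 32 are exactly those sharing a remainder mod 32. The 32 residue classes mod 32 are the pigeonholes.
With 32 integers one could put 1 in each residue class and have no class reach 2.
The 33rd integer pushes some class to 2, so 32·1 + 1 = 33.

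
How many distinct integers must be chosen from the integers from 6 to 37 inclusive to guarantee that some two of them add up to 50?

A set avoiding the sum 50 can contain at most one of each pair {x, 50−x}, plus the 8 elements whose complement lies outside the range or equal to its own complement.
The integers 6, …, 25 (20 of them) are such a set: any two sum to at least 6+7 = 13 and at most 24+25 = 49 < 50.
Any 21st integer completes one of the 12 pairs, so 21 choices force a sum of 50.

21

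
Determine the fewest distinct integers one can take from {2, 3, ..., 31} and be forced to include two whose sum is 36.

18

Two chosen integers sum to 36 exactly when both halves of some pair {x, 36−x} with 5 ≤ x ≤ 36−x ≤ 31 are chosen — 13 such pairs.
The remaining 4 elements (those with no distinct partner in range) can never complete a 36-sum, so the worst case takes all of them and one from each pair: 4 + 13 = 17.
Pigeonhole: the 18th integer has to be the second member of some pair, so 17 + 1 = 18.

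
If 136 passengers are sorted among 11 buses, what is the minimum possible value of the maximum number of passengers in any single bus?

Pigeonhole: the 11 buses are the holes and the 136 passengers are the pigeons.
If every bus held at most 12 passengers, the total would be at most 11 × 12 = 132, which is less than 136.
So some bus holds at least ⌈136/11⌉ = 13 passengers.

13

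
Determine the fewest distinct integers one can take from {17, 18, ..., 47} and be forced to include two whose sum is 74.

Group the elements by complementary pair {x, 74−x}: {27,47}, {28,46}, {29,45}, …, giving 10 two-element pairs, the single value 37 (it cannot pair with itself since the integers are distinct), and 10 integers whose partner 74−x falls outside [17,47].
Treating each of those 21 groups as a pigeonhole, one can pick one integer per group — 21 integers — with no two summing to 74.
The 22nd integer lands in an occupied pair, forcing a sum of 74.

22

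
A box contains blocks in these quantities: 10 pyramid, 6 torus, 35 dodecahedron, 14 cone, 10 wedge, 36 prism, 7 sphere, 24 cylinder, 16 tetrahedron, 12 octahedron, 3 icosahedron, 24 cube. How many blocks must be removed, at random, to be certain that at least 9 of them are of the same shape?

The 12 shapes are the holes; the blocks drawn are the pigeons.
To avoid 9 of any one shape, the worst case takes at most 8 of each shape, or every block of a shape that has fewer than 8.
That gives 8 + 6 + 8 + 8 + 8 + 8 + 7 + 8 + 8 + 8 + 3 + 8 = 88 blocks with no shape reaching 9.
The next block forces some shape to 9, so 88 + 1 = 89.

89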